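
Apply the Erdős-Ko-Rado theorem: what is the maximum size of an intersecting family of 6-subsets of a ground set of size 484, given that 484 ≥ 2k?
max |F| = C(483, 5) = 214553078376

Erdős-Ko-Rado (1961): when n ≥ 2k, max |F| = C(n−1, k−1). The bound is attained by the star {A : i ∈ A} for any fixed i ∈ [n]. Here C(484−1, 6−1) = C(483, 5) = 214553078376.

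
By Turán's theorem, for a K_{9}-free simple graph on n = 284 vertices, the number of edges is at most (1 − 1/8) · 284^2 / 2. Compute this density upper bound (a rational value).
Turán density bound = (7/8) · 284^2/2 = 35287

Turán's theorem: ex(n, K_{r+1}) is achieved by the complete r-partite Turán graph T(n, r) with parts as balanced as possible, and is at most (1 − 1/r) · n^2/2. For r = 8, n = 284: the density bound is (7/8) · 80656/2 = 35287. The integer-valued extremum is e(T(284, 8)) = 35286, which is strictly less than the density bound 35287 since 8 ∤ 284 (the parts of T(284, 8) cannot all be equal).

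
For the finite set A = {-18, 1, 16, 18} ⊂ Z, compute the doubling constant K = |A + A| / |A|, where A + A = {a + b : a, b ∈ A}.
K = |A + A| / |A| = 10/4 = 5/2

Enumerate A + A = {a + b : a, b ∈ A}. With |A| = 4, there are |A|^2 = 16 ordered sum pairs; collecting distinct values, A + A = {-36, -17, -2, 0, 2, 17, 19, 32, 34, 36}, so |A + A| = 10. Thus K = 10/4 = 5/2. For comparison, the minimum possible |A + A| over all 4-element sets is 2·4 − 1 = 7 (so min K = 7/4), attained only by arithmetic progressions.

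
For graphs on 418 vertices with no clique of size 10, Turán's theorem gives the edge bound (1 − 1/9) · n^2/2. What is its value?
Turán density bound = (8/9) · 418^2/2 = 698896/9 ≈ 77655.1111

Turán's theorem: ex(n, K_{r+1}) is achieved by the complete r-partite Turán graph T(n, r) with parts as balanced as possible, and is at most (1 − 1/r) · n^2/2. For r = 9, n = 418: the density bound is (8/9) · 174724/2 = 698896/9 ≈ 77655.1111. The integer-valued extremum is e(T(418, 9)) = 77654, which is strictly less than the density bound 698896/9 since 9 ∤ 418 (the parts of T(418, 9) cannot all be equal).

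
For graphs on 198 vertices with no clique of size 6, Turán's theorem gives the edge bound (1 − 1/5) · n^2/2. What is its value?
Turán density bound = (4/5) · 198^2/2 = 78408/5 ≈ 15681.6

Turán's theorem: ex(n, K_{r+1}) is achieved by the complete r-partite Turán graph T(n, r) with parts as balanced as possible, and is at most (1 − 1/r) · n^2/2. For r = 5, n = 198: the density bound is (4/5) · 39204/2 = 78408/5 ≈ 15681.6. The integer-valued extremum is e(T(198, 5)) = 15681, which is strictly less than the density bound 78408/5 since 5 ∤ 198 (the parts of T(198, 5) cannot all be equal).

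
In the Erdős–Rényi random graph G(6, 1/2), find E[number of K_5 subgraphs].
E[# K_5] = C(6, 5) · (1/2)^C(5, 2) = 6 / 2^10 = 3/512 ≈ 0.005859

For each 5-subset S of vertices (there are C(6, 5) = 6 such S), let X_S = 1 if S induces a K_5 (all C(5, 2) = 10 edges present). Then P(X_S = 1) = (1/2)^10 = 1/1024. By linearity of expectation, E[# K_5] = C(6, 5) · (1/2)^10 = 6 / 1024 = 3/512 ≈ 0.005859.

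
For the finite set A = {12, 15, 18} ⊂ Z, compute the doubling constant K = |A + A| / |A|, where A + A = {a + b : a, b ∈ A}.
K = |A + A| / |A| = 5/3

Enumerate A + A = {a + b : a, b ∈ A}. With |A| = 3, there are |A|^2 = 9 ordered sum pairs; collecting distinct values, A + A = {24, 27, 30, 33, 36}, so |A + A| = 5. Thus K = 5/3. Here |A + A| = 2|A| − 1 = 5, the minimum possible — so K = 5/3 is minimal, which holds iff A is an arithmetic progression.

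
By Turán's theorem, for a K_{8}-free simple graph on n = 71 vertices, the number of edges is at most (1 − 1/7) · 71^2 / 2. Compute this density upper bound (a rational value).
Turán density bound = (6/7) · 71^2/2 = 15123/7 ≈ 2160.4286

Turán's theorem: ex(n, K_{r+1}) is achieved by the complete r-partite Turán graph T(n, r) with parts as balanced as possible, and is at most (1 − 1/r) · n^2/2. For r = 7, n = 71: the density bound is (6/7) · 5041/2 = 15123/7 ≈ 2160.4286. The integer-valued extremum is e(T(71, 7)) = 2160, which is strictly less than the density bound 15123/7 since 7 ∤ 71 (the parts of T(71, 7) cannot all be equal).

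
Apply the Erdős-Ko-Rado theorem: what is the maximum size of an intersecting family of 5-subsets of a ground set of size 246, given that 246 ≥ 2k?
max |F| = C(245, 4) = 146475945

The Erdős-Ko-Rado theorem states: for n ≥ 2k, an intersecting family of k-subsets of an n-element set has size at most C(n − 1, k − 1), with equality for 'star' families {A ⊆ [n] : |A| = k, i ∈ A} (fix an element i). For n = 246, k = 5: C(245, 4) = 146475945.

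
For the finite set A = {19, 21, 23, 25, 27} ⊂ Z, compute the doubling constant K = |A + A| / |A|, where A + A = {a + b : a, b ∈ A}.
K = |A + A| / |A| = 9/5

Enumerate A + A = {a + b : a, b ∈ A}. With |A| = 5, there are |A|^2 = 25 ordered sum pairs; collecting distinct values, A + A = {38, 40, 42, 44, 46, 48, 50, 52, 54}, so |A + A| = 9. Thus K = 9/5. Here |A + A| = 2|A| − 1 = 9, the minimum possible — so K = 9/5 is minimal, which holds iff A is an arithmetic progression.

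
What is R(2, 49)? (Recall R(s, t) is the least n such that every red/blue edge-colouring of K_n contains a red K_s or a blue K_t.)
R(2, 49) = 49

R(2, k) = k for all k ≥ 2: in a 2-colouring of K_k, either some edge is red (a red K_2) or all edges are blue (a blue K_k). And K_{48} coloured all-blue has no blue K_49, so R(2, 49) > 48. Hence R(2, 49) = 49.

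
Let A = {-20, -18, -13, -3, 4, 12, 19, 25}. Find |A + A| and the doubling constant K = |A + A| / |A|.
K = |A + A| / |A| = 31/8

Enumerate A + A = {a + b : a, b ∈ A}. With |A| = 8, there are |A|^2 = 64 ordered sum pairs; collecting distinct values, A + A = {-40, -38, -36, -33, -31, -26, -23, -21, -16, -14, -9, -8, -6, -1, 1, 5, 6, 7, 8, 9, 12, 16, 22, 23, 24, 29, 31, 37, 38, 44, 50}, so |A + A| = 31. Thus K = 31/8. For comparison, the minimum possible |A + A| over all 8-element sets is 2·8 − 1 = 15 (so min K = 15/8), attained only by arithmetic progressions.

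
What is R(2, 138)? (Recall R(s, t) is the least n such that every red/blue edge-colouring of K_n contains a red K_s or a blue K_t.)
R(2, 138) = 138

R(2, k) = k for all k ≥ 2: in a 2-colouring of K_k, either some edge is red (a red K_2) or all edges are blue (a blue K_k). And K_{137} coloured all-blue has no blue K_138, so R(2, 138) > 137. Hence R(2, 138) = 138.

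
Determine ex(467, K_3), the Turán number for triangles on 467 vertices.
ex(467, K_3) = ⌊467^2/4⌋ = 54522

Mantel (1907): a triangle-free graph on n vertices has at most ⌊n^2/4⌋ edges, with equality for the complete bipartite graph K_{⌊n/2⌋, ⌈n/2⌉}. For n = 467: ⌊467^2/4⌋ = ⌊218089/4⌋ = 54522. The extremal graph is K_{233, 234}, which has 233·234 = 54522 edges.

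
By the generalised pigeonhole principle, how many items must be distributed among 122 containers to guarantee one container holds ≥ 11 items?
n = (11 − 1)·122 + 1 = 1221

By the generalised pigeonhole principle, to guarantee some box contains ≥ r objects we need more than (r − 1) · k objects total. Threshold: n = (r − 1) · k + 1. With r = 11 and k = 122: n = 10 · 122 + 1 = 1220 + 1 = 1221. For n = 1220 = 10 · 122, we can put exactly 10 objects in every box, avoiding 11 in any single one — so 1221 is tight.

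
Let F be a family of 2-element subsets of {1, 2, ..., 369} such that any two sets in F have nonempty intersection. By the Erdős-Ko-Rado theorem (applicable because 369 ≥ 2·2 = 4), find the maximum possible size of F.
max |F| = C(368, 1) = 368

The Erdős-Ko-Rado theorem states: for n ≥ 2k, an intersecting family of k-subsets of an n-element set has size at most C(n − 1, k − 1), with equality for 'star' families {A ⊆ [n] : |A| = k, i ∈ A} (fix an element i). For n = 369, k = 2: C(368, 1) = 368.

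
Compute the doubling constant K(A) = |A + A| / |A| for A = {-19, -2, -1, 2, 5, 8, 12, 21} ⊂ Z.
K = |A + A| / |A| = 31/8

Enumerate A + A = {a + b : a, b ∈ A}. With |A| = 8, there are |A|^2 = 64 ordered sum pairs; collecting distinct values, A + A = {-38, -21, -20, -17, -14, -11, -7, -4, -3, -2, 0, 1, 2, 3, 4, 6, 7, 10, 11, 13, 14, 16, 17, 19, 20, 23, 24, 26, 29, 33, 42}, so |A + A| = 31. Thus K = 31/8. For comparison, the minimum possible |A + A| over all 8-element sets is 2·8 − 1 = 15 (so min K = 15/8), attained only by arithmetic progressions.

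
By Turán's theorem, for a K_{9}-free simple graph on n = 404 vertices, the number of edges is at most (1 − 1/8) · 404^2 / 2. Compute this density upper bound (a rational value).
Turán density bound = (7/8) · 404^2/2 = 71407

Turán's theorem: ex(n, K_{r+1}) is achieved by the complete r-partite Turán graph T(n, r) with parts as balanced as possible, and is at most (1 − 1/r) · n^2/2. For r = 8, n = 404: the density bound is (7/8) · 163216/2 = 71407. The integer-valued extremum is e(T(404, 8)) = 71406, which is strictly less than the density bound 71407 since 8 ∤ 404 (the parts of T(404, 8) cannot all be equal).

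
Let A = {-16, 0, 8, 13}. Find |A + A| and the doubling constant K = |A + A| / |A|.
K = |A + A| / |A| = 10/4 = 5/2

Enumerate A + A = {a + b : a, b ∈ A}. With |A| = 4, there are |A|^2 = 16 ordered sum pairs; collecting distinct values, A + A = {-32, -16, -8, -3, 0, 8, 13, 16, 21, 26}, so |A + A| = 10. Thus K = 10/4 = 5/2. For comparison, the minimum possible |A + A| over all 4-element sets is 2·4 − 1 = 7 (so min K = 7/4), attained only by arithmetic progressions.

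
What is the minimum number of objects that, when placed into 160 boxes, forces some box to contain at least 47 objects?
n = (47 − 1)·160 + 1 = 7361

By the generalised pigeonhole principle, to guarantee some box contains ≥ r objects we need more than (r − 1) · k objects total. Threshold: n = (r − 1) · k + 1. With r = 47 and k = 160: n = 46 · 160 + 1 = 7360 + 1 = 7361. For n = 7360 = 46 · 160, we can put exactly 46 objects in every box, avoiding 47 in any single one — so 7361 is tight.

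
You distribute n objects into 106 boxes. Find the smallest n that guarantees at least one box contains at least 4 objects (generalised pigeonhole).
n = (4 − 1)·106 + 1 = 319

By the generalised pigeonhole principle, to guarantee some box contains ≥ r objects we need more than (r − 1) · k objects total. Threshold: n = (r − 1) · k + 1. With r = 4 and k = 106: n = 3 · 106 + 1 = 318 + 1 = 319. For n = 318 = 3 · 106, we can put exactly 3 objects in every box, avoiding 4 in any single one — so 319 is tight.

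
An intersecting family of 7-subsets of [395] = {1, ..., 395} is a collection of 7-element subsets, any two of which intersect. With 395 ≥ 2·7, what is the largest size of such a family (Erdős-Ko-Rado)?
max |F| = C(394, 6) = 5000728869682

The Erdős-Ko-Rado theorem states: for n ≥ 2k, an intersecting family of k-subsets of an n-element set has size at most C(n − 1, k − 1), with equality for 'star' families {A ⊆ [n] : |A| = k, i ∈ A} (fix an element i). For n = 395, k = 7: C(394, 6) = 5000728869682.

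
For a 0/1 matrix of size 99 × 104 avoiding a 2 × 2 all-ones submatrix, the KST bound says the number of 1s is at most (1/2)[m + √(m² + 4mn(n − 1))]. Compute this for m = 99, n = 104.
z(99, 104; 2, 2) ≤ (1/2)[99 + √(99² + 4·99·104·103)] = (1/2)[99 + √4251753] = 1080.489

Kővári–Sós–Turán: let r_1, ..., r_99 be the row sums and z = Σ r_i the total number of 1s. Each pair of columns can share at most one row with both entries 1 (else a 2×2 all-ones block appears), so Σ_i C(r_i, 2) ≤ C(104, 2) = 5356. By convexity Σ_i C(r_i, 2) ≥ 99·C(z/99, 2) = z(z − 99)/(2·99), giving z² − 99z − 99·104·103 ≤ 0 and hence z ≤ (1/2)[99 + √(9801 + 4·1060488)] = (1/2)[99 + √4251753] ≈ (1/2)(99 + 2061.9779) = 1080.489.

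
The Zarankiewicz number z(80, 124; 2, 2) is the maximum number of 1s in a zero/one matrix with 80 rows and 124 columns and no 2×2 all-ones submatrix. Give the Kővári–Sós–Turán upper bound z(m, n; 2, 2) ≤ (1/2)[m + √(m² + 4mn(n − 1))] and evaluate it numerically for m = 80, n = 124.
z(80, 124; 2, 2) ≤ (1/2)[80 + √(80² + 4·80·124·123)] = (1/2)[80 + √4887040] = 1145.3325

Kővári–Sós–Turán: let r_1, ..., r_80 be the row sums and z = Σ r_i the total number of 1s. Each pair of columns can share at most one row with both entries 1 (else a 2×2 all-ones block appears), so Σ_i C(r_i, 2) ≤ C(124, 2) = 7626. By convexity Σ_i C(r_i, 2) ≥ 80·C(z/80, 2) = z(z − 80)/(2·80), giving z² − 80z − 80·124·123 ≤ 0 and hence z ≤ (1/2)[80 + √(6400 + 4·1220160)] = (1/2)[80 + √4887040] ≈ (1/2)(80 + 2210.6651) = 1145.3325.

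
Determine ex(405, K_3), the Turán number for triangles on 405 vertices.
ex(405, K_3) = ⌊405^2/4⌋ = 41006

Mantel (1907): a triangle-free graph on n vertices has at most ⌊n^2/4⌋ edges, with equality for the complete bipartite graph K_{⌊n/2⌋, ⌈n/2⌉}. For n = 405: ⌊405^2/4⌋ = ⌊164025/4⌋ = 41006. The extremal graph is K_{202, 203}, which has 202·203 = 41006 edges.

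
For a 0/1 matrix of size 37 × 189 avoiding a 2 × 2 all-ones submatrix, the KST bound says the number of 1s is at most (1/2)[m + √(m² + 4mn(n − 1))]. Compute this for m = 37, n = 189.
z(37, 189; 2, 2) ≤ (1/2)[37 + √(37² + 4·37·189·188)] = (1/2)[37 + √5260105] = 1165.2459

Kővári–Sós–Turán: let r_1, ..., r_37 be the row sums and z = Σ r_i the total number of 1s. Each pair of columns can share at most one row with both entries 1 (else a 2×2 all-ones block appears), so Σ_i C(r_i, 2) ≤ C(189, 2) = 17766. By convexity Σ_i C(r_i, 2) ≥ 37·C(z/37, 2) = z(z − 37)/(2·37), giving z² − 37z − 37·189·188 ≤ 0 and hence z ≤ (1/2)[37 + √(1369 + 4·1314684)] = (1/2)[37 + √5260105] ≈ (1/2)(37 + 2293.4919) = 1165.2459.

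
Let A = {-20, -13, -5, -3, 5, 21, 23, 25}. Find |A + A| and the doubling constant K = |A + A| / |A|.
K = |A + A| / |A| = 31/8

Enumerate A + A = {a + b : a, b ∈ A}. With |A| = 8, there are |A|^2 = 64 ordered sum pairs; collecting distinct values, A + A = {-40, -33, -26, -25, -23, -18, -16, -15, -10, -8, -6, 0, 1, 2, 3, 5, 8, 10, 12, 16, 18, 20, 22, 26, 28, 30, 42, 44, 46, 48, 50}, so |A + A| = 31. Thus K = 31/8. For comparison, the minimum possible |A + A| over all 8-element sets is 2·8 − 1 = 15 (so min K = 15/8), attained only by arithmetic progressions.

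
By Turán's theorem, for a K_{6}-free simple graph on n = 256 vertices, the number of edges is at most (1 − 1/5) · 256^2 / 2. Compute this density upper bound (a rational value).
Turán density bound = (4/5) · 256^2/2 = 131072/5 ≈ 26214.4

Turán's theorem: ex(n, K_{r+1}) is achieved by the complete r-partite Turán graph T(n, r) with parts as balanced as possible, and is at most (1 − 1/r) · n^2/2. For r = 5, n = 256: the density bound is (4/5) · 65536/2 = 131072/5 ≈ 26214.4. The integer-valued extremum is e(T(256, 5)) = 26214, which is strictly less than the density bound 131072/5 since 5 ∤ 256 (the parts of T(256, 5) cannot all be equal).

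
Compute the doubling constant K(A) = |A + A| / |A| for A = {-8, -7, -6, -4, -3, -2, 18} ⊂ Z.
K = |A + A| / |A| = 20/7

Enumerate A + A = {a + b : a, b ∈ A}. With |A| = 7, there are |A|^2 = 49 ordered sum pairs; collecting distinct values, A + A = {-16, -15, -14, -13, -12, -11, -10, -9, -8, -7, -6, -5, -4, 10, 11, 12, 14, 15, 16, 36}, so |A + A| = 20. Thus K = 20/7. For comparison, the minimum possible |A + A| over all 7-element sets is 2·7 − 1 = 13 (so min K = 13/7), attained only by arithmetic progressions.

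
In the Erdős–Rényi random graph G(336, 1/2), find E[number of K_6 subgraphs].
E[# K_6] = C(336, 6) · (1/2)^C(6, 2) = 1910769787752 / 2^15 = 238846223469/4096 ≈ 58312066.276611

For each 6-subset S of vertices (there are C(336, 6) = 1910769787752 such S), let X_S = 1 if S induces a K_6 (all C(6, 2) = 15 edges present). Then P(X_S = 1) = (1/2)^15 = 1/32768. By linearity of expectation, E[# K_6] = C(336, 6) · (1/2)^15 = 1910769787752 / 32768 = 238846223469/4096 ≈ 58312066.276611.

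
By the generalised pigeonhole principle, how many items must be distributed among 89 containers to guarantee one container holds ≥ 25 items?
n = (25 − 1)·89 + 1 = 2137

By the generalised pigeonhole principle, to guarantee some box contains ≥ r objects we need more than (r − 1) · k objects total. Threshold: n = (r − 1) · k + 1. With r = 25 and k = 89: n = 24 · 89 + 1 = 2136 + 1 = 2137. For n = 2136 = 24 · 89, we can put exactly 24 objects in every box, avoiding 25 in any single one — so 2137 is tight.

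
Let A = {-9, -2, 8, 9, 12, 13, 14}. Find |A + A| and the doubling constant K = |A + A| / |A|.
K = |A + A| / |A| = 25/7

Enumerate A + A = {a + b : a, b ∈ A}. With |A| = 7, there are |A|^2 = 49 ordered sum pairs; collecting distinct values, A + A = {-18, -11, -4, -1, 0, 3, 4, 5, 6, 7, 10, 11, 12, 16, 17, 18, 20, 21, 22, 23, 24, 25, 26, 27, 28}, so |A + A| = 25. Thus K = 25/7. For comparison, the minimum possible |A + A| over all 7-element sets is 2·7 − 1 = 13 (so min K = 13/7), attained only by arithmetic progressions.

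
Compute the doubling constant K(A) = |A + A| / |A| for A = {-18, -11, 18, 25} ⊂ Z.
K = |A + A| / |A| = 9/4

Enumerate A + A = {a + b : a, b ∈ A}. With |A| = 4, there are |A|^2 = 16 ordered sum pairs; collecting distinct values, A + A = {-36, -29, -22, 0, 7, 14, 36, 43, 50}, so |A + A| = 9. Thus K = 9/4. For comparison, the minimum possible |A + A| over all 4-element sets is 2·4 − 1 = 7 (so min K = 7/4), attained only by arithmetic progressions.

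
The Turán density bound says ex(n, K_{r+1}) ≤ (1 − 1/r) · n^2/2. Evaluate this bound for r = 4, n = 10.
Turán density bound = (3/4) · 10^2/2 = 75/2 ≈ 37.5

Turán's theorem: ex(n, K_{r+1}) is achieved by the complete r-partite Turán graph T(n, r) with parts as balanced as possible, and is at most (1 − 1/r) · n^2/2. For r = 4, n = 10: the density bound is (3/4) · 100/2 = 75/2 ≈ 37.5. The integer-valued extremum is e(T(10, 4)) = 37, which is strictly less than the density bound 75/2 since 4 ∤ 10 (the parts of T(10, 4) cannot all be equal).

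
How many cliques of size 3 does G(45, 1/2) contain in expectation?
E[# K_3] = C(45, 3) · (1/2)^C(3, 2) = 14190 / 2^3 = 7095/4 = 1773.75

For each 3-subset S of vertices (there are C(45, 3) = 14190 such S), let X_S = 1 if S induces a K_3 (all C(3, 2) = 3 edges present). Then P(X_S = 1) = (1/2)^3 = 1/8. By linearity of expectation, E[# K_3] = C(45, 3) · (1/2)^3 = 14190 / 8 = 7095/4 = 1773.75.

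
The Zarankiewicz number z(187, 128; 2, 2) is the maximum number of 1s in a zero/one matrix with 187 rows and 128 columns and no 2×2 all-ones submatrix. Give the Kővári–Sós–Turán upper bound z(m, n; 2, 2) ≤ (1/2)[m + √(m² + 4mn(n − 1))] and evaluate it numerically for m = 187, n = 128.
z(187, 128; 2, 2) ≤ (1/2)[187 + √(187² + 4·187·128·127)] = (1/2)[187 + √12194457] = 1839.5281

Kővári–Sós–Turán: let r_1, ..., r_187 be the row sums and z = Σ r_i the total number of 1s. Each pair of columns can share at most one row with both entries 1 (else a 2×2 all-ones block appears), so Σ_i C(r_i, 2) ≤ C(128, 2) = 8128. By convexity Σ_i C(r_i, 2) ≥ 187·C(z/187, 2) = z(z − 187)/(2·187), giving z² − 187z − 187·128·127 ≤ 0 and hence z ≤ (1/2)[187 + √(34969 + 4·3039872)] = (1/2)[187 + √12194457] ≈ (1/2)(187 + 3492.0563) = 1839.5281.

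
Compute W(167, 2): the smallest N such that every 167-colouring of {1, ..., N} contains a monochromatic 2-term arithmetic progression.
W(167, 2) = 167 + 1 = 168

A 2-term AP is any pair of integers, so a monochromatic 2-AP exists iff some colour is used at least twice. With 167 colours, the colouring i ↦ i on {1, ..., 167} uses each colour once, avoiding any monochromatic pair, so W(167, 2) > 167. For {1, ..., 168}, pigeonhole forces two integers of the same colour, which form a monochromatic 2-AP. Hence W(167, 2) = 168.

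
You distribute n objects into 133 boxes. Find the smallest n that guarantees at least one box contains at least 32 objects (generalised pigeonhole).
n = (32 − 1)·133 + 1 = 4124

By the generalised pigeonhole principle, to guarantee some box contains ≥ r objects we need more than (r − 1) · k objects total. Threshold: n = (r − 1) · k + 1. With r = 32 and k = 133: n = 31 · 133 + 1 = 4123 + 1 = 4124. For n = 4123 = 31 · 133, we can put exactly 31 objects in every box, avoiding 32 in any single one — so 4124 is tight.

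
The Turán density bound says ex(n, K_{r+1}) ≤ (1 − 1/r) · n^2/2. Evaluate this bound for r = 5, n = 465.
Turán density bound = (4/5) · 465^2/2 = 86490

Turán's theorem: ex(n, K_{r+1}) is achieved by the complete r-partite Turán graph T(n, r) with parts as balanced as possible, and is at most (1 − 1/r) · n^2/2. For r = 5, n = 465: the density bound is (4/5) · 216225/2 = 86490. Since 5 ∣ 465, the Turán graph T(465, 5) has parts of equal size 93, and its edge count e(T(465, 5)) = 86490 attains the density bound exactly.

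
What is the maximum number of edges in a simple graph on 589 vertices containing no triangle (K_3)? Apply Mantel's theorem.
ex(589, K_3) = ⌊589^2/4⌋ = 86730

Mantel (1907): a triangle-free graph on n vertices has at most ⌊n^2/4⌋ edges, with equality for the complete bipartite graph K_{⌊n/2⌋, ⌈n/2⌉}. For n = 589: ⌊589^2/4⌋ = ⌊346921/4⌋ = 86730. The extremal graph is K_{294, 295}, which has 294·295 = 86730 edges.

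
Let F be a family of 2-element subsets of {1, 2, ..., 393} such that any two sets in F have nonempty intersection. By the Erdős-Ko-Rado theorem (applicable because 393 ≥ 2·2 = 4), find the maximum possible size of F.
max |F| = C(392, 1) = 392

The Erdős-Ko-Rado theorem states: for n ≥ 2k, an intersecting family of k-subsets of an n-element set has size at most C(n − 1, k − 1), with equality for 'star' families {A ⊆ [n] : |A| = k, i ∈ A} (fix an element i). For n = 393, k = 2: C(392, 1) = 392.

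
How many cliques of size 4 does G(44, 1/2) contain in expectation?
E[# K_4] = C(44, 4) · (1/2)^C(4, 2) = 135751 / 2^6 = 2121.109375

For each 4-subset S of vertices (there are C(44, 4) = 135751 such S), let X_S = 1 if S induces a K_4 (all C(4, 2) = 6 edges present). Then P(X_S = 1) = (1/2)^6 = 1/64. By linearity of expectation, E[# K_4] = C(44, 4) · (1/2)^6 = 135751 / 64 = 2121.109375.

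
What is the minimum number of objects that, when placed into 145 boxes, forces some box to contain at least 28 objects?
n = (28 − 1)·145 + 1 = 3916

By the generalised pigeonhole principle, to guarantee some box contains ≥ r objects we need more than (r − 1) · k objects total. Threshold: n = (r − 1) · k + 1. With r = 28 and k = 145: n = 27 · 145 + 1 = 3915 + 1 = 3916. For n = 3915 = 27 · 145, we can put exactly 27 objects in every box, avoiding 28 in any single one — so 3916 is tight.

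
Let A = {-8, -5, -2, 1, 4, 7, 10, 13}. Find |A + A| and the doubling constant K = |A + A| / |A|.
K = |A + A| / |A| = 15/8

Enumerate A + A = {a + b : a, b ∈ A}. With |A| = 8, there are |A|^2 = 64 ordered sum pairs; collecting distinct values, A + A = {-16, -13, -10, -7, -4, -1, 2, 5, 8, 11, 14, 17, 20, 23, 26}, so |A + A| = 15. Thus K = 15/8. Here |A + A| = 2|A| − 1 = 15, the minimum possible — so K = 15/8 is minimal, which holds iff A is an arithmetic progression.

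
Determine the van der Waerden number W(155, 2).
W(155, 2) = 155 + 1 = 156

A 2-term AP is any pair of integers, so a monochromatic 2-AP exists iff some colour is used at least twice. With 155 colours, the colouring i ↦ i on {1, ..., 155} uses each colour once, avoiding any monochromatic pair, so W(155, 2) > 155. For {1, ..., 156}, pigeonhole forces two integers of the same colour, which form a monochromatic 2-AP. Hence W(155, 2) = 156.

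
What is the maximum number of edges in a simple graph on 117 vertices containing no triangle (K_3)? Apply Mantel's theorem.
ex(117, K_3) = ⌊117^2/4⌋ = 3422

Mantel (1907): a triangle-free graph on n vertices has at most ⌊n^2/4⌋ edges, with equality for the complete bipartite graph K_{⌊n/2⌋, ⌈n/2⌉}. For n = 117: ⌊117^2/4⌋ = ⌊13689/4⌋ = 3422. The extremal graph is K_{58, 59}, which has 58·59 = 3422 edges.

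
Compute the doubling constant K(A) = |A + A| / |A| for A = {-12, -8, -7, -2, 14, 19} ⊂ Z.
K = |A + A| / |A| = 18/6 = 3

Enumerate A + A = {a + b : a, b ∈ A}. With |A| = 6, there are |A|^2 = 36 ordered sum pairs; collecting distinct values, A + A = {-24, -20, -19, -16, -15, -14, -10, -9, -4, 2, 6, 7, 11, 12, 17, 28, 33, 38}, so |A + A| = 18. Thus K = 18/6 = 3. For comparison, the minimum possible |A + A| over all 6-element sets is 2·6 − 1 = 11 (so min K = 11/6), attained only by arithmetic progressions.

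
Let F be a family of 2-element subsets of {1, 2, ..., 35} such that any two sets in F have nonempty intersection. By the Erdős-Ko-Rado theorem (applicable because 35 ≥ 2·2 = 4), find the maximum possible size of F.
max |F| = C(34, 1) = 34

The Erdős-Ko-Rado theorem states: for n ≥ 2k, an intersecting family of k-subsets of an n-element set has size at most C(n − 1, k − 1), with equality for 'star' families {A ⊆ [n] : |A| = k, i ∈ A} (fix an element i). For n = 35, k = 2: C(34, 1) = 34.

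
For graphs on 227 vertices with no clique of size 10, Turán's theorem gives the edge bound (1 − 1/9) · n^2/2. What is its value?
Turán density bound = (8/9) · 227^2/2 = 206116/9 ≈ 22901.7778

Turán's theorem: ex(n, K_{r+1}) is achieved by the complete r-partite Turán graph T(n, r) with parts as balanced as possible, and is at most (1 − 1/r) · n^2/2. For r = 9, n = 227: the density bound is (8/9) · 51529/2 = 206116/9 ≈ 22901.7778. The integer-valued extremum is e(T(227, 9)) = 22901, which is strictly less than the density bound 206116/9 since 9 ∤ 227 (the parts of T(227, 9) cannot all be equal).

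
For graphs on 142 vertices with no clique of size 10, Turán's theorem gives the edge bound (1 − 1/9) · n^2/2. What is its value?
Turán density bound = (8/9) · 142^2/2 = 80656/9 ≈ 8961.7778

Turán's theorem: ex(n, K_{r+1}) is achieved by the complete r-partite Turán graph T(n, r) with parts as balanced as possible, and is at most (1 − 1/r) · n^2/2. For r = 9, n = 142: the density bound is (8/9) · 20164/2 = 80656/9 ≈ 8961.7778. The integer-valued extremum is e(T(142, 9)) = 8961, which is strictly less than the density bound 80656/9 since 9 ∤ 142 (the parts of T(142, 9) cannot all be equal).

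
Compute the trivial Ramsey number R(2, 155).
R(2, 155) = 155

R(2, k) = k for all k ≥ 2: in a 2-colouring of K_k, either some edge is red (a red K_2) or all edges are blue (a blue K_k). And K_{154} coloured all-blue has no blue K_155, so R(2, 155) > 154. Hence R(2, 155) = 155.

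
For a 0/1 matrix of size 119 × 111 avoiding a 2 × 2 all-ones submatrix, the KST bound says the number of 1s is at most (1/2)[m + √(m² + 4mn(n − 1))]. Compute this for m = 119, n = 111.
z(119, 111; 2, 2) ≤ (1/2)[119 + √(119² + 4·119·111·110)] = (1/2)[119 + √5826121] = 1266.368

Kővári–Sós–Turán: let r_1, ..., r_119 be the row sums and z = Σ r_i the total number of 1s. Each pair of columns can share at most one row with both entries 1 (else a 2×2 all-ones block appears), so Σ_i C(r_i, 2) ≤ C(111, 2) = 6105. By convexity Σ_i C(r_i, 2) ≥ 119·C(z/119, 2) = z(z − 119)/(2·119), giving z² − 119z − 119·111·110 ≤ 0 and hence z ≤ (1/2)[119 + √(14161 + 4·1452990)] = (1/2)[119 + √5826121] ≈ (1/2)(119 + 2413.7359) = 1266.368.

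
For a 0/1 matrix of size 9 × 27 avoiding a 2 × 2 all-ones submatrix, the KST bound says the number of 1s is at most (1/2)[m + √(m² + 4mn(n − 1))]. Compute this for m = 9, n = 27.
z(9, 27; 2, 2) ≤ (1/2)[9 + √(9² + 4·9·27·26)] = (1/2)[9 + √25353] = 84.1131

Kővári–Sós–Turán: let r_1, ..., r_9 be the row sums and z = Σ r_i the total number of 1s. Each pair of columns can share at most one row with both entries 1 (else a 2×2 all-ones block appears), so Σ_i C(r_i, 2) ≤ C(27, 2) = 351. By convexity Σ_i C(r_i, 2) ≥ 9·C(z/9, 2) = z(z − 9)/(2·9), giving z² − 9z − 9·27·26 ≤ 0 and hence z ≤ (1/2)[9 + √(81 + 4·6318)] = (1/2)[9 + √25353] ≈ (1/2)(9 + 159.2263) = 84.1131.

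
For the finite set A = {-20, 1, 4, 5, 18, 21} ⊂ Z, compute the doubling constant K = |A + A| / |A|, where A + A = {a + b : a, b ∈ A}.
K = |A + A| / |A| = 20/6 = 10/3

Enumerate A + A = {a + b : a, b ∈ A}. With |A| = 6, there are |A|^2 = 36 ordered sum pairs; collecting distinct values, A + A = {-40, -19, -16, -15, -2, 1, 2, 5, 6, 8, 9, 10, 19, 22, 23, 25, 26, 36, 39, 42}, so |A + A| = 20. Thus K = 20/6 = 10/3. For comparison, the minimum possible |A + A| over all 6-element sets is 2·6 − 1 = 11 (so min K = 11/6), attained only by arithmetic progressions.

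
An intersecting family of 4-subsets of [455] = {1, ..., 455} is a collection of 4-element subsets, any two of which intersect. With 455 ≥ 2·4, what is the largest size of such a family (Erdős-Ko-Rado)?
max |F| = C(454, 3) = 15493204

The Erdős-Ko-Rado theorem states: for n ≥ 2k, an intersecting family of k-subsets of an n-element set has size at most C(n − 1, k − 1), with equality for 'star' families {A ⊆ [n] : |A| = k, i ∈ A} (fix an element i). For n = 455, k = 4: C(454, 3) = 15493204.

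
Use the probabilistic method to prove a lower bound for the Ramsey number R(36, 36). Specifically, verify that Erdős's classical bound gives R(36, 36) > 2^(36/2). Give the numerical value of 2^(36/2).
2^(36/2) = 262144; so R(36, 36) > 262144

Colour each edge of K_n uniformly at random with red/blue. The expected number of monochromatic K_36 is C(n, 36) · 2 · 2^(−C(36,2)). If C(n, 36) · 2^(1 − C(36,2)) < 1, then with positive probability no monochromatic K_36 exists, so R(36, 36) > n. The standard estimate C(n, 36) ≤ n^36/36! shows this inequality holds whenever n ≤ 2^(36/2) (since 36! · 2^(C(36,2) − 1) > 2^(36^2/2) ≥ n^36). Hence R(36, 36) > 2^(36/2) = 262144.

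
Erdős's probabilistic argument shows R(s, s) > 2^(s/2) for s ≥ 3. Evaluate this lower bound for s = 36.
2^(36/2) = 262144; so R(36, 36) > 262144

Colour each edge of K_n uniformly at random with red/blue. The expected number of monochromatic K_36 is C(n, 36) · 2 · 2^(−C(36,2)). If C(n, 36) · 2^(1 − C(36,2)) < 1, then with positive probability no monochromatic K_36 exists, so R(36, 36) > n. The standard estimate C(n, 36) ≤ n^36/36! shows this inequality holds whenever n ≤ 2^(36/2) (since 36! · 2^(C(36,2) − 1) > 2^(36^2/2) ≥ n^36). Hence R(36, 36) > 2^(36/2) = 262144.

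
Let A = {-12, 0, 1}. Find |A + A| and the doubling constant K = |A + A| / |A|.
K = |A + A| / |A| = 6/3 = 2

Enumerate A + A = {a + b : a, b ∈ A}. With |A| = 3, there are |A|^2 = 9 ordered sum pairs; collecting distinct values, A + A = {-24, -12, -11, 0, 1, 2}, so |A + A| = 6. Thus K = 6/3 = 2. For comparison, the minimum possible |A + A| over all 3-element sets is 2·3 − 1 = 5 (so min K = 5/3), attained only by arithmetic progressions.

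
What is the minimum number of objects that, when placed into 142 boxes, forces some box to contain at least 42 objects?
n = (42 − 1)·142 + 1 = 5823

By the generalised pigeonhole principle, to guarantee some box contains ≥ r objects we need more than (r − 1) · k objects total. Threshold: n = (r − 1) · k + 1. With r = 42 and k = 142: n = 41 · 142 + 1 = 5822 + 1 = 5823. For n = 5822 = 41 · 142, we can put exactly 41 objects in every box, avoiding 42 in any single one — so 5823 is tight.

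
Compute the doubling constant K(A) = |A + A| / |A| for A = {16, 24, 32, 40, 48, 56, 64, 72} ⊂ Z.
K = |A + A| / |A| = 15/8

Enumerate A + A = {a + b : a, b ∈ A}. With |A| = 8, there are |A|^2 = 64 ordered sum pairs; collecting distinct values, A + A = {32, 40, 48, 56, 64, 72, 80, 88, 96, 104, 112, 120, 128, 136, 144}, so |A + A| = 15. Thus K = 15/8. Here |A + A| = 2|A| − 1 = 15, the minimum possible — so K = 15/8 is minimal, which holds iff A is an arithmetic progression.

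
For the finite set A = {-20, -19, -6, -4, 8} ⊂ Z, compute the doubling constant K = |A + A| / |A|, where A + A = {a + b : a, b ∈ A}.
K = |A + A| / |A| = 14/5

Enumerate A + A = {a + b : a, b ∈ A}. With |A| = 5, there are |A|^2 = 25 ordered sum pairs; collecting distinct values, A + A = {-40, -39, -38, -26, -25, -24, -23, -12, -11, -10, -8, 2, 4, 16}, so |A + A| = 14. Thus K = 14/5. For comparison, the minimum possible |A + A| over all 5-element sets is 2·5 − 1 = 9 (so min K = 9/5), attained only by arithmetic progressions.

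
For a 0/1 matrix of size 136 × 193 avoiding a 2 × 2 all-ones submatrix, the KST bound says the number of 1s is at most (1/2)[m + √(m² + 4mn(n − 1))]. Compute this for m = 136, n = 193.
z(136, 193; 2, 2) ≤ (1/2)[136 + √(136² + 4·136·193·192)] = (1/2)[136 + √20176960] = 2313.9386

Kővári–Sós–Turán: let r_1, ..., r_136 be the row sums and z = Σ r_i the total number of 1s. Each pair of columns can share at most one row with both entries 1 (else a 2×2 all-ones block appears), so Σ_i C(r_i, 2) ≤ C(193, 2) = 18528. By convexity Σ_i C(r_i, 2) ≥ 136·C(z/136, 2) = z(z − 136)/(2·136), giving z² − 136z − 136·193·192 ≤ 0 and hence z ≤ (1/2)[136 + √(18496 + 4·5039616)] = (1/2)[136 + √20176960] ≈ (1/2)(136 + 4491.8771) = 2313.9386.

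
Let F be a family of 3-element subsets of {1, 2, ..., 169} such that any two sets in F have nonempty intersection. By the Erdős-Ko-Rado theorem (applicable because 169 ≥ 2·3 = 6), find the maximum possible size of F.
max |F| = C(168, 2) = 14028

The Erdős-Ko-Rado theorem states: for n ≥ 2k, an intersecting family of k-subsets of an n-element set has size at most C(n − 1, k − 1), with equality for 'star' families {A ⊆ [n] : |A| = k, i ∈ A} (fix an element i). For n = 169, k = 3: C(168, 2) = 14028.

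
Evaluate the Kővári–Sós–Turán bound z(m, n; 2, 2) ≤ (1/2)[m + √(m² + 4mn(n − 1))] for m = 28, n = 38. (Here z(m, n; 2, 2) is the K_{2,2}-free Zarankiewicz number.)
z(28, 38; 2, 2) ≤ (1/2)[28 + √(28² + 4·28·38·37)] = (1/2)[28 + √158256] = 212.907

Kővári–Sós–Turán: let r_1, ..., r_28 be the row sums and z = Σ r_i the total number of 1s. Each pair of columns can share at most one row with both entries 1 (else a 2×2 all-ones block appears), so Σ_i C(r_i, 2) ≤ C(38, 2) = 703. By convexity Σ_i C(r_i, 2) ≥ 28·C(z/28, 2) = z(z − 28)/(2·28), giving z² − 28z − 28·38·37 ≤ 0 and hence z ≤ (1/2)[28 + √(784 + 4·39368)] = (1/2)[28 + √158256] ≈ (1/2)(28 + 397.814) = 212.907.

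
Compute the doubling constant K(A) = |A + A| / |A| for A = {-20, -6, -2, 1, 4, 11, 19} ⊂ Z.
K = |A + A| / |A| = 25/7

Enumerate A + A = {a + b : a, b ∈ A}. With |A| = 7, there are |A|^2 = 49 ordered sum pairs; collecting distinct values, A + A = {-40, -26, -22, -19, -16, -12, -9, -8, -5, -4, -2, -1, 2, 5, 8, 9, 12, 13, 15, 17, 20, 22, 23, 30, 38}, so |A + A| = 25. Thus K = 25/7. For comparison, the minimum possible |A + A| over all 7-element sets is 2·7 − 1 = 13 (so min K = 13/7), attained only by arithmetic progressions.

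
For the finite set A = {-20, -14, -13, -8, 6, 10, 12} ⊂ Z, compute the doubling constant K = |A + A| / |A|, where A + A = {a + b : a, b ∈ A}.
K = |A + A| / |A| = 25/7

Enumerate A + A = {a + b : a, b ∈ A}. With |A| = 7, there are |A|^2 = 49 ordered sum pairs; collecting distinct values, A + A = {-40, -34, -33, -28, -27, -26, -22, -21, -16, -14, -10, -8, -7, -4, -3, -2, -1, 2, 4, 12, 16, 18, 20, 22, 24}, so |A + A| = 25. Thus K = 25/7. For comparison, the minimum possible |A + A| over all 7-element sets is 2·7 − 1 = 13 (so min K = 13/7), attained only by arithmetic progressions.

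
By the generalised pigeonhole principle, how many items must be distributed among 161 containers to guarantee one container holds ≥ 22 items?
n = (22 − 1)·161 + 1 = 3382

By the generalised pigeonhole principle, to guarantee some box contains ≥ r objects we need more than (r − 1) · k objects total. Threshold: n = (r − 1) · k + 1. With r = 22 and k = 161: n = 21 · 161 + 1 = 3381 + 1 = 3382. For n = 3381 = 21 · 161, we can put exactly 21 objects in every box, avoiding 22 in any single one — so 3382 is tight.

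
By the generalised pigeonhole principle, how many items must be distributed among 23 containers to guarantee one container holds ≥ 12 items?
n = (12 − 1)·23 + 1 = 254

By the generalised pigeonhole principle, to guarantee some box contains ≥ r objects we need more than (r − 1) · k objects total. Threshold: n = (r − 1) · k + 1. With r = 12 and k = 23: n = 11 · 23 + 1 = 253 + 1 = 254. For n = 253 = 11 · 23, we can put exactly 11 objects in every box, avoiding 12 in any single one — so 254 is tight.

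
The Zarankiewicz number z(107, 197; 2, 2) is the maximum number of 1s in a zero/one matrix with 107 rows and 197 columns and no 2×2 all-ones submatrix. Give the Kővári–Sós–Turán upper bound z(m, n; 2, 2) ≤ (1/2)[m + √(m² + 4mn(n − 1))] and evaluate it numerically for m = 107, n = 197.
z(107, 197; 2, 2) ≤ (1/2)[107 + √(107² + 4·107·197·196)] = (1/2)[107 + √16537385] = 2086.8092

Kővári–Sós–Turán: let r_1, ..., r_107 be the row sums and z = Σ r_i the total number of 1s. Each pair of columns can share at most one row with both entries 1 (else a 2×2 all-ones block appears), so Σ_i C(r_i, 2) ≤ C(197, 2) = 19306. By convexity Σ_i C(r_i, 2) ≥ 107·C(z/107, 2) = z(z − 107)/(2·107), giving z² − 107z − 107·197·196 ≤ 0 and hence z ≤ (1/2)[107 + √(11449 + 4·4131484)] = (1/2)[107 + √16537385] ≈ (1/2)(107 + 4066.6184) = 2086.8092.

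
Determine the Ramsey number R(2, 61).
R(2, 61) = 61

R(2, k) = k for all k ≥ 2: in a 2-colouring of K_k, either some edge is red (a red K_2) or all edges are blue (a blue K_k). And K_{60} coloured all-blue has no blue K_61, so R(2, 61) > 60. Hence R(2, 61) = 61.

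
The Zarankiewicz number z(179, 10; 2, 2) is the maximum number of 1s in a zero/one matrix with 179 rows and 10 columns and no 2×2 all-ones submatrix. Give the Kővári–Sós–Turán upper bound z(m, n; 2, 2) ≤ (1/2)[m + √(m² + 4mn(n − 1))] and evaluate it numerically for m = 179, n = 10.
z(179, 10; 2, 2) ≤ (1/2)[179 + √(179² + 4·179·10·9)] = (1/2)[179 + √96481] = 244.807

Kővári–Sós–Turán: let r_1, ..., r_179 be the row sums and z = Σ r_i the total number of 1s. Each pair of columns can share at most one row with both entries 1 (else a 2×2 all-ones block appears), so Σ_i C(r_i, 2) ≤ C(10, 2) = 45. By convexity Σ_i C(r_i, 2) ≥ 179·C(z/179, 2) = z(z − 179)/(2·179), giving z² − 179z − 179·10·9 ≤ 0 and hence z ≤ (1/2)[179 + √(32041 + 4·16110)] = (1/2)[179 + √96481] ≈ (1/2)(179 + 310.6139) = 244.807.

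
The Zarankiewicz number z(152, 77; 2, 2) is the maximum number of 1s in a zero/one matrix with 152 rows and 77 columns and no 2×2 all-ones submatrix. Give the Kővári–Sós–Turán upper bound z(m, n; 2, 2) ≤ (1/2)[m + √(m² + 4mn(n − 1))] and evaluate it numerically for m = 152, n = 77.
z(152, 77; 2, 2) ≤ (1/2)[152 + √(152² + 4·152·77·76)] = (1/2)[152 + √3581120] = 1022.1924

Kővári–Sós–Turán: let r_1, ..., r_152 be the row sums and z = Σ r_i the total number of 1s. Each pair of columns can share at most one row with both entries 1 (else a 2×2 all-ones block appears), so Σ_i C(r_i, 2) ≤ C(77, 2) = 2926. By convexity Σ_i C(r_i, 2) ≥ 152·C(z/152, 2) = z(z − 152)/(2·152), giving z² − 152z − 152·77·76 ≤ 0 and hence z ≤ (1/2)[152 + √(23104 + 4·889504)] = (1/2)[152 + √3581120] ≈ (1/2)(152 + 1892.3847) = 1022.1924.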